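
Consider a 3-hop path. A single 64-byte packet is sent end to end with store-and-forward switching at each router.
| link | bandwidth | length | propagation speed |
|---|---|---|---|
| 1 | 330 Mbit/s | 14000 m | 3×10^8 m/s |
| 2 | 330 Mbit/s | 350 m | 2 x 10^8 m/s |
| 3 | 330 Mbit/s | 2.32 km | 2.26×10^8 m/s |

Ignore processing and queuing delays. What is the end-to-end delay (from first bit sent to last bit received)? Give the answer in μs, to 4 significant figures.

L = 64 × 8 = 512 bits.
Transmission delay per hop = L/R = 512/330000000 = 1.55152 μs; 3 hops → 4.65455 μs.
Propagation delays (d/s per hop): 46.6667, 1.75, 10.2655 μs; sum = 58.6822 μs.
End-to-end = 63.34 μs.

63.34 μs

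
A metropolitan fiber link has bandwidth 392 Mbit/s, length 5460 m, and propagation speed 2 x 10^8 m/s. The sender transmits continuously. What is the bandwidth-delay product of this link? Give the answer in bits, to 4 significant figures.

Propagation delay = 5460 / 200000000 = 2.73e-05 s.
BDP = R × t_prop = 392000000 × 2.73e-05 = 10701.6 bits.

10700 bits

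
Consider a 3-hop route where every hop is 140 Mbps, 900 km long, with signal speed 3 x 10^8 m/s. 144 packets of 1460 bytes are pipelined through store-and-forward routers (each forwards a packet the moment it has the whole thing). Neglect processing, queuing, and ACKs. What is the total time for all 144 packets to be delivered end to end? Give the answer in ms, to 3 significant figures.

Per-hop transmission t_tx = L/R = 11680/140000000 = 0.0834286 ms.
Per-hop propagation t_prop = 900000/300000000 = 3 ms.
Pipeline fill: first packet needs 3·t_tx to clear all hops; remaining 143 packets each add one t_tx.
Total = (3+144-1)·t_tx + 3·t_prop = 146·0.0834286 + 3·3 = 21.2 ms.

21.2 ms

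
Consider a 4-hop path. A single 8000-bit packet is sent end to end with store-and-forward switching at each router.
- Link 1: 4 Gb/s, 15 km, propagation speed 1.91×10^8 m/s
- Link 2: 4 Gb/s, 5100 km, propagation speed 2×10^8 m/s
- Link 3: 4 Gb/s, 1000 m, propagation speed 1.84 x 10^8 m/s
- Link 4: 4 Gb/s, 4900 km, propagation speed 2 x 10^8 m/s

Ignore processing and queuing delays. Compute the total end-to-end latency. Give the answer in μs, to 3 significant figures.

50100 μs

Transmission delay per hop = L/R = 8000/4000000000 = 2 μs; 4 hops → 8 μs.
Propagation delays (d/s per hop): 78.534, 25500, 5.43478, 24500 μs; sum = 50084 μs.
End-to-end = 50100 μs.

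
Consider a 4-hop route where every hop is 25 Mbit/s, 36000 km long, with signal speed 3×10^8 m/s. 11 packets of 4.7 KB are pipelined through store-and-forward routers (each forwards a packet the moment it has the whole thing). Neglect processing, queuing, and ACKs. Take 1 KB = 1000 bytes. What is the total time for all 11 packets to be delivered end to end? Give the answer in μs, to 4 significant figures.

Per-hop transmission t_tx = L/R = 37600/25000000 = 1504 μs.
Per-hop propagation t_prop = 36000000/300000000 = 120000 μs.
Pipeline fill: first packet needs 4·t_tx to clear all hops; remaining 10 packets each add one t_tx.
Total = (4+11-1)·t_tx + 4·t_prop = 14·1504 + 4·120000 = 501100 μs.

501100 μs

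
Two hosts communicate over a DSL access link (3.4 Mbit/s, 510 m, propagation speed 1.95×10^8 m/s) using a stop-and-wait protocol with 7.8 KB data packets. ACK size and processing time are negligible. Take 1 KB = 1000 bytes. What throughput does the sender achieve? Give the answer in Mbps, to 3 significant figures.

t_tx = L/R = 62400/3400000 = 0.0183529 s.
t_prop = 510/195000000 = 2.61538e-06 s; RTT = 5.23077e-06 s.
Cycle = t_tx + RTT = 0.0183582 s.
Throughput = L / cycle = 62400 / 0.0183582 = 3.40 Mbps.

3.40 Mbps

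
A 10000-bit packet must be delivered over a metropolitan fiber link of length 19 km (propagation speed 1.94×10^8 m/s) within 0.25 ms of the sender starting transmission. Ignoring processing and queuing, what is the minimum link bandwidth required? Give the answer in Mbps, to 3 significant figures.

Propagation delay = 19000 / 194000000 = 0.0979381 ms.
Transmission budget = 0.25 − 0.0979381 = 0.152062 ms.
R ≥ L / t_tx = 10000 bits / 0.000152062 s = 65.8 Mbps.

65.8 Mbps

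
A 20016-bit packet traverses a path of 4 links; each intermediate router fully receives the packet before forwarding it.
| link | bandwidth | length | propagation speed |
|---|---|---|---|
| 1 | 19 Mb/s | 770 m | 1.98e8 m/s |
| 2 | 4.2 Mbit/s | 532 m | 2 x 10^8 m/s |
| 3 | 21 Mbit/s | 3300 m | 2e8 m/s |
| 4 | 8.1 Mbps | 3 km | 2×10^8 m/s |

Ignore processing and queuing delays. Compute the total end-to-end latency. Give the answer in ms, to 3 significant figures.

Transmission delays (L/R per hop): 1.05347, 4.76571, 0.953143, 2.47111 ms; sum = 9.24344 ms.
Propagation delays (d/s per hop): 0.00388889, 0.00266, 0.0165, 0.015 ms; sum = 0.0380489 ms.
End-to-end = 9.28 ms.

9.28 ms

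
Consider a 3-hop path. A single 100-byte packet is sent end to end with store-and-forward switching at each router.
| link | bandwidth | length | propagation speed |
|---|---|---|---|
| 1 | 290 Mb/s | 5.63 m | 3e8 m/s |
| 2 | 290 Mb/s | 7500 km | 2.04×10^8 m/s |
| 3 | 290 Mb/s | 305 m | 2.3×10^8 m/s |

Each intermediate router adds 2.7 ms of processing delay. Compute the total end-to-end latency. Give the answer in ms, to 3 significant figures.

L = 100 × 8 = 800 bits.
Transmission delay per hop = L/R = 800/290000000 = 0.00275862 ms; 3 hops → 0.00827586 ms.
Propagation delays (d/s per hop): 1.87667e-05, 36.7647, 0.00132609 ms; sum = 36.7661 ms.
Processing at 2 router(s): 2 × 2.7 ms = 5.4 ms.
End-to-end = 42.2 ms.

42.2 ms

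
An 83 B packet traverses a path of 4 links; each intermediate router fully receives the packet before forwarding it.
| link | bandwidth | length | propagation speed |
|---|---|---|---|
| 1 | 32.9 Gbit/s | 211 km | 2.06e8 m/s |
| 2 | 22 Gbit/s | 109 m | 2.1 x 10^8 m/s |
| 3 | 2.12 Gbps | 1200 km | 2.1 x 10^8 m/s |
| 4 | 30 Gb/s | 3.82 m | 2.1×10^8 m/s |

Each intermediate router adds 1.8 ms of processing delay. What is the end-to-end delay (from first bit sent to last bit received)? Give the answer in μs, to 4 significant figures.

12140 μs

L = 83 × 8 = 664 bits.
Transmission delays (L/R per hop): 0.0201824, 0.0301818, 0.313208, 0.0221333 μs; sum = 0.385705 μs.
Propagation delays (d/s per hop): 1024.27, 0.519048, 5714.29, 0.0181905 μs; sum = 6739.09 μs.
Processing at 3 router(s): 3 × 1.8 ms = 5400 μs.
End-to-end = 12140 μs.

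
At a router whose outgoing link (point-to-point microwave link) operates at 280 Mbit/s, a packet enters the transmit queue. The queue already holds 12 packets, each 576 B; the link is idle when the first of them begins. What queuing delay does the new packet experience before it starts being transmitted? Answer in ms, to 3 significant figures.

0.197 ms

Each queued packet: L/R = 4608/280000000 = 0.0164571 ms.
12 queued → 0.197486 ms.
Queuing delay = 0.197 ms.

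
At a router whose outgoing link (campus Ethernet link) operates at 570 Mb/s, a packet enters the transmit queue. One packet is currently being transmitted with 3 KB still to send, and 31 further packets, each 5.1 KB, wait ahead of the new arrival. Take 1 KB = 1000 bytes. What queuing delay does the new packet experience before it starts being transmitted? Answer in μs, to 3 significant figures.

2260 μs

Each queued packet: L/R = 40800/570000000 = 71.5789 μs.
31 queued → 2218.95 μs.
Plus remaining 24000 bits of current packet: 42.1053 μs.
Queuing delay = 2260 μs.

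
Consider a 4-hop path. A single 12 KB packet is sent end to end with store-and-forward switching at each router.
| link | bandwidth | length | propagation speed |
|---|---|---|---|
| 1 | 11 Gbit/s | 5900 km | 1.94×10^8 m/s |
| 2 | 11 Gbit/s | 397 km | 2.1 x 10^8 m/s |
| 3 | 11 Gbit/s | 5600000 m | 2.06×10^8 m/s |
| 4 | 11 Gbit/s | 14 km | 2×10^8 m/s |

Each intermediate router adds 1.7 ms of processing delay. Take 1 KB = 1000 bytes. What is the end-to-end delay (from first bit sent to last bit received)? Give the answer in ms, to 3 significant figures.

64.7 ms

L = 96000 bits.
Transmission delay per hop = L/R = 96000/11000000000 = 0.00872727 ms; 4 hops → 0.0349091 ms.
Propagation delays (d/s per hop): 30.4124, 1.89048, 27.1845, 0.07 ms; sum = 59.5573 ms.
Processing at 3 router(s): 3 × 1.7 ms = 5.1 ms.
End-to-end = 64.7 ms.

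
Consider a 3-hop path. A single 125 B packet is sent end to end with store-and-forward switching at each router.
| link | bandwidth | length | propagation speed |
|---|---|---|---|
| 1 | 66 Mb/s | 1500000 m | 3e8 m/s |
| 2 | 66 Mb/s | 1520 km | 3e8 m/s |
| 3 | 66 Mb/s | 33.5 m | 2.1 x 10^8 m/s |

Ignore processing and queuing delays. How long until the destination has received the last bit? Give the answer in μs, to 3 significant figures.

L = 125 × 8 = 1000 bits.
Transmission delay per hop = L/R = 1000/66000000 = 15.1515 μs; 3 hops → 45.4545 μs.
Propagation delays (d/s per hop): 5000, 5066.67, 0.159524 μs; sum = 10066.8 μs.
End-to-end = 10100 μs.

10100 μs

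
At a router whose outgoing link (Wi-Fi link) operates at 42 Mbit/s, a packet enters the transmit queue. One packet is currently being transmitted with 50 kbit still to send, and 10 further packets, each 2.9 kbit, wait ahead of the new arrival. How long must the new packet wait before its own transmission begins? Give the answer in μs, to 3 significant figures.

Each queued packet: L/R = 2900/42000000 = 69.0476 μs.
10 queued → 690.476 μs.
Plus remaining 50000 bits of current packet: 1190.48 μs.
Queuing delay = 1880 μs.

1880 μs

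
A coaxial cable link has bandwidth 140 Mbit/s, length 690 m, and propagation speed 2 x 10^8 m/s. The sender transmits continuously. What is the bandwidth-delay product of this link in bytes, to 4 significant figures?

Propagation delay = 690 / 200000000 = 3.45e-06 s.
BDP = R × t_prop = 140000000 × 3.45e-06 = 483 bits.
In bytes: 483/8 = 60.38 bytes.

60.38 bytes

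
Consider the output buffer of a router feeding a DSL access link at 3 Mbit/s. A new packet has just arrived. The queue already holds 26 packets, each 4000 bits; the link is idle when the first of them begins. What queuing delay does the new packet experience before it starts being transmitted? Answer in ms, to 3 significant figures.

Each queued packet: L/R = 4000/3000000 = 1.33333 ms.
26 queued → 34.6667 ms.
Queuing delay = 34.7 ms.

34.7 ms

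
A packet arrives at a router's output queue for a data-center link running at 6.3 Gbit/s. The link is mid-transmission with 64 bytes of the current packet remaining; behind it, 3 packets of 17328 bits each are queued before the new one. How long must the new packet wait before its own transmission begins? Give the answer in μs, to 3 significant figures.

8.33 μs

Each queued packet: L/R = 17328/6300000000 = 2.75048 μs.
3 queued → 8.25143 μs.
Plus remaining 512 bits of current packet: 0.0812698 μs.
Queuing delay = 8.33 μs.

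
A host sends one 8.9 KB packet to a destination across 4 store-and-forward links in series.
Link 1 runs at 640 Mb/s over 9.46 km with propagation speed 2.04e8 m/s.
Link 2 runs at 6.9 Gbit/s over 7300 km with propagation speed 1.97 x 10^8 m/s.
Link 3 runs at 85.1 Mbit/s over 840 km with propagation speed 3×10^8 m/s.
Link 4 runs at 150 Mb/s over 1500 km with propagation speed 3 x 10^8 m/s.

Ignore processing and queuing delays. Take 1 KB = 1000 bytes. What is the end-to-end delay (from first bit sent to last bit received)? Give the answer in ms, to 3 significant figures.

46.3 ms

L = 71200 bits.
Transmission delays (L/R per hop): 0.11125, 0.0103188, 0.836663, 0.474667 ms; sum = 1.4329 ms.
Propagation delays (d/s per hop): 0.0463725, 37.0558, 2.8, 5 ms; sum = 44.9022 ms.
End-to-end = 46.3 ms.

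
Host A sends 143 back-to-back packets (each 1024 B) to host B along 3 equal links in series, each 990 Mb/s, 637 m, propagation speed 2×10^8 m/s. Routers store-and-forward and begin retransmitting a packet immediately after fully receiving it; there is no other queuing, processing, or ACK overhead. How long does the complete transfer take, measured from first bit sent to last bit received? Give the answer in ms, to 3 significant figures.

1.21 ms

Per-hop transmission t_tx = L/R = 8192/990000000 = 0.00827475 ms.
Per-hop propagation t_prop = 637/200000000 = 0.003185 ms.
Pipeline fill: first packet needs 3·t_tx to clear all hops; remaining 142 packets each add one t_tx.
Total = (3+143-1)·t_tx + 3·t_prop = 145·0.00827475 + 3·0.003185 = 1.21 ms.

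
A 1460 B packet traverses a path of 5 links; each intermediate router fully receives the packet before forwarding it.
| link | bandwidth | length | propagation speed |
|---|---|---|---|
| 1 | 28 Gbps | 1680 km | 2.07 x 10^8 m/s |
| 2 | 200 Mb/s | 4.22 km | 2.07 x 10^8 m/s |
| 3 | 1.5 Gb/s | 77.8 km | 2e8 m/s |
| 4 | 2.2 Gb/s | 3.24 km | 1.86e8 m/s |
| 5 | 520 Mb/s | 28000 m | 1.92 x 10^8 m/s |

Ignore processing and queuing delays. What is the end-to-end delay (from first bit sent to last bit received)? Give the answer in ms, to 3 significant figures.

8.78 ms

L = 1460 × 8 = 11680 bits.
Transmission delays (L/R per hop): 0.000417143, 0.0584, 0.00778667, 0.00530909, 0.0224615 ms; sum = 0.0943744 ms.
Propagation delays (d/s per hop): 8.11594, 0.0203865, 0.389, 0.0174194, 0.145833 ms; sum = 8.68858 ms.
End-to-end = 8.78 ms.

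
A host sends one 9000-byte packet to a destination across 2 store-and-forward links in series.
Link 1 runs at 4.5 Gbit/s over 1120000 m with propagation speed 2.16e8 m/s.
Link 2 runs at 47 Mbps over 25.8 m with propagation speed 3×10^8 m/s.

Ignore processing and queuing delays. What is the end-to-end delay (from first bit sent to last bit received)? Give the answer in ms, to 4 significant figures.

L = 9000 × 8 = 72000 bits.
Transmission delays (L/R per hop): 0.016, 1.53191 ms; sum = 1.54791 ms.
Propagation delays (d/s per hop): 5.18519, 8.6e-05 ms; sum = 5.18527 ms.
End-to-end = 6.733 ms.

6.733 ms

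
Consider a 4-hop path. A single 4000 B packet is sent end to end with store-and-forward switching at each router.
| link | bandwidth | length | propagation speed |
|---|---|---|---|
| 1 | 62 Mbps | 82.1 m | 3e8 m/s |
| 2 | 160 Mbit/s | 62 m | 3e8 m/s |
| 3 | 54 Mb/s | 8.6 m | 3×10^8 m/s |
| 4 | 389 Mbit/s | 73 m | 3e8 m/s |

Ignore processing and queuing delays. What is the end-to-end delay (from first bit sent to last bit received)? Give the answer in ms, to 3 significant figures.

1.39 ms

L = 4000 × 8 = 32000 bits.
Transmission delays (L/R per hop): 0.516129, 0.2, 0.592593, 0.0822622 ms; sum = 1.39098 ms.
Propagation delays (d/s per hop): 0.000273667, 0.000206667, 2.86667e-05, 0.000243333 ms; sum = 0.000752333 ms.
End-to-end = 1.39 ms.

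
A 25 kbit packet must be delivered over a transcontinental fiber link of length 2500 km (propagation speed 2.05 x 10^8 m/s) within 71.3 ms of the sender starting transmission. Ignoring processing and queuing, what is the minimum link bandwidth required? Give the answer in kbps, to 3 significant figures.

Propagation delay = 2500000 / 2.05e+08 = 12.1951 ms.
Transmission budget = 71.3 − 12.1951 = 59.1049 ms.
R ≥ L / t_tx = 25000 bits / 0.0591049 s = 423 kbps.

423 kbps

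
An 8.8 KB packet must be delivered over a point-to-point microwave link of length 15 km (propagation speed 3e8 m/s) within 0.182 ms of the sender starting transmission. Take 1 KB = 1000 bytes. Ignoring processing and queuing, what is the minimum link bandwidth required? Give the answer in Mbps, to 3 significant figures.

533 Mbps

L = 70400 bits.
Propagation delay = 15000 / 300000000 = 0.05 ms.
Transmission budget = 0.182 − 0.05 = 0.132 ms.
R ≥ L / t_tx = 70400 bits / 0.000132 s = 533 Mbps.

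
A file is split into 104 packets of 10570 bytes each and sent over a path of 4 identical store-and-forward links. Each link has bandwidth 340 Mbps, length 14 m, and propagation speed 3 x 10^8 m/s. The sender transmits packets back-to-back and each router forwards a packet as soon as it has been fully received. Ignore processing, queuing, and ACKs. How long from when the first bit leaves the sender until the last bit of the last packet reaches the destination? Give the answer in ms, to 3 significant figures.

26.6 ms

Per-hop transmission t_tx = L/R = 84560/340000000 = 0.248706 ms.
Per-hop propagation t_prop = 14/300000000 = 4.66667e-05 ms.
Pipeline fill: first packet needs 4·t_tx to clear all hops; remaining 103 packets each add one t_tx.
Total = (4+104-1)·t_tx + 4·t_prop = 107·0.248706 + 4·4.66667e-05 = 26.6 ms.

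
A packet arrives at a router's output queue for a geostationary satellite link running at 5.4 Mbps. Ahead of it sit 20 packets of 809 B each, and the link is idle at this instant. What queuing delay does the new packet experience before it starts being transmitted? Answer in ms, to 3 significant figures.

Each queued packet: L/R = 6472/5400000 = 1.19852 ms.
20 queued → 23.9704 ms.
Queuing delay = 24.0 ms.

24.0 ms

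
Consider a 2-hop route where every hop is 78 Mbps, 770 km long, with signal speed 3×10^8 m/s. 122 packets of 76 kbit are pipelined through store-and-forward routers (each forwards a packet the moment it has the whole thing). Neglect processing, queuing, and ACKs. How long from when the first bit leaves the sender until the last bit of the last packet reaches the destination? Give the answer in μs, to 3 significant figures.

125000 μs

Per-hop transmission t_tx = L/R = 76000/78000000 = 974.359 μs.
Per-hop propagation t_prop = 770000/300000000 = 2566.67 μs.
Pipeline fill: first packet needs 2·t_tx to clear all hops; remaining 121 packets each add one t_tx.
Total = (2+122-1)·t_tx + 2·t_prop = 123·974.359 + 2·2566.67 = 125000 μs.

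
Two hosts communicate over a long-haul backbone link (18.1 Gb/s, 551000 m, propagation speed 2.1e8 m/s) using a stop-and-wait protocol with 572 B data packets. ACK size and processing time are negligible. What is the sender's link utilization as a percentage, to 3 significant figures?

0.00482 %

t_tx = L/R = 4576/18100000000 = 2.52818e-07 s.
t_prop = 551000/210000000 = 0.00262381 s; RTT = 0.00524762 s.
Cycle = t_tx + RTT = 0.00524787 s.
Utilization = t_tx / cycle = 2.52818e-07/0.00524787 = 0.00482 %.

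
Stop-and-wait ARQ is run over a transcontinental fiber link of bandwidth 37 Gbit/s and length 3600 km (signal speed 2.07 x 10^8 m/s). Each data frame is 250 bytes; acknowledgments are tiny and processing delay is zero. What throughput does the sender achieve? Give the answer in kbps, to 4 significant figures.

t_tx = L/R = 2000/37000000000 = 5.40541e-08 s.
t_prop = 3600000/2.07e+08 = 0.0173913 s; RTT = 0.0347826 s.
Cycle = t_tx + RTT = 0.0347827 s.
Throughput = L / cycle = 2000 / 0.0347827 = 57.50 kbps.

57.50 kbps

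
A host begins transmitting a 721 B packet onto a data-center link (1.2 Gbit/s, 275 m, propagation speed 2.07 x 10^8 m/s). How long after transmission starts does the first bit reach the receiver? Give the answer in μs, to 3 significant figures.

First bit experiences only propagation delay: d/s = 275/2.07e+08 = 1.33 μs.

1.33 μs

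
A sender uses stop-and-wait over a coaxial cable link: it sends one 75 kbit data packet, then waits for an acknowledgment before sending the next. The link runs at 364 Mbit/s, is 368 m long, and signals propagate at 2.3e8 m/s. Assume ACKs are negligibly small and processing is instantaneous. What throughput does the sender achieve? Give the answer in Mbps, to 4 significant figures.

t_tx = L/R = 75000/364000000 = 0.000206044 s.
t_prop = 368/2.3e+08 = 1.6e-06 s; RTT = 3.2e-06 s.
Cycle = t_tx + RTT = 0.000209244 s.
Throughput = L / cycle = 75000 / 0.000209244 = 358.4 Mbps.

358.4 Mbps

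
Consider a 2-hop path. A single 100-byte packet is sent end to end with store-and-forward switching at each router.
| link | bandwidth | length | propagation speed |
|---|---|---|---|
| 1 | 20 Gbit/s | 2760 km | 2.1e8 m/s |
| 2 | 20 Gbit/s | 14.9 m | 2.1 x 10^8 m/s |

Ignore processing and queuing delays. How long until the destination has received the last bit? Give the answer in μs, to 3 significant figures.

13100 μs

L = 100 × 8 = 800 bits.
Transmission delay per hop = L/R = 800/20000000000 = 0.04 μs; 2 hops → 0.08 μs.
Propagation delays (d/s per hop): 13142.9, 0.0709524 μs; sum = 13142.9 μs.
End-to-end = 13100 μs.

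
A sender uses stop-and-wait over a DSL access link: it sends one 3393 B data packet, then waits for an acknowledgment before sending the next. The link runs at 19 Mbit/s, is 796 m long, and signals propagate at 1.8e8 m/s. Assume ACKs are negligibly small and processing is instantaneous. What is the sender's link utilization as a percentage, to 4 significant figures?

t_tx = L/R = 27144/19000000 = 0.00142863 s.
t_prop = 796/180000000 = 4.42222e-06 s; RTT = 8.84444e-06 s.
Cycle = t_tx + RTT = 0.00143748 s.
Utilization = t_tx / cycle = 0.00142863/0.00143748 = 99.38 %.

99.38 %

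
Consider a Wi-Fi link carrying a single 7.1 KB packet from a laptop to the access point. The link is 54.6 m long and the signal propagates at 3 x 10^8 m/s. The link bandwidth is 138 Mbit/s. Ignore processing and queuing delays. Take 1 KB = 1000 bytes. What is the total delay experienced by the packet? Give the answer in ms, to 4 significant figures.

L = 56800 bits.
Transmission delay = L/R = 56800 / 138000000 = 0.411594 ms.
Propagation delay = d/s = 54.6 m / 300000000 m/s = 0.000182 ms.
Total = 0.4118 ms.

0.4118 ms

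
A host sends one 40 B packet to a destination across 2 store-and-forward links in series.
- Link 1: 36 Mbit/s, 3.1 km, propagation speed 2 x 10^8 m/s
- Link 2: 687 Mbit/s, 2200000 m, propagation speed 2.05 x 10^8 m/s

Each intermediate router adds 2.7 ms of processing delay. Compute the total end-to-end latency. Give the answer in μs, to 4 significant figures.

L = 40 × 8 = 320 bits.
Transmission delays (L/R per hop): 8.88889, 0.465793 μs; sum = 9.35468 μs.
Propagation delays (d/s per hop): 15.5, 10731.7 μs; sum = 10747.2 μs.
Processing at 1 router(s): 1 × 2.7 ms = 2700 μs.
End-to-end = 13460 μs.

13460 μs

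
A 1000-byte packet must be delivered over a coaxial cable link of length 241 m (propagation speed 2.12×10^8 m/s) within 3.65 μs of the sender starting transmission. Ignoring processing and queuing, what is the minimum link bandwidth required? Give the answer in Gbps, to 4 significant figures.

3.183 Gbps

L = 8000 bits.
Propagation delay = 241 / 212000000 = 1.13679 μs.
Transmission budget = 3.65 − 1.13679 = 2.51321 μs.
R ≥ L / t_tx = 8000 bits / 2.51321e-06 s = 3.183 Gbps.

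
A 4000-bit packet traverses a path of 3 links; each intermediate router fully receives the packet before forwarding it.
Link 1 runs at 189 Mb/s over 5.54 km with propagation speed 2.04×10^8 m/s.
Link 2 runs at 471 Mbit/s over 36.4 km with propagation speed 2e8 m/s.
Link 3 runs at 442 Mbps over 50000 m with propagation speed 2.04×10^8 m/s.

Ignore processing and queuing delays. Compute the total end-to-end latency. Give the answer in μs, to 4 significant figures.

493.0 μs

Transmission delays (L/R per hop): 21.164, 8.49257, 9.04977 μs; sum = 38.7064 μs.
Propagation delays (d/s per hop): 27.1569, 182, 245.098 μs; sum = 454.255 μs.
End-to-end = 493.0 μs.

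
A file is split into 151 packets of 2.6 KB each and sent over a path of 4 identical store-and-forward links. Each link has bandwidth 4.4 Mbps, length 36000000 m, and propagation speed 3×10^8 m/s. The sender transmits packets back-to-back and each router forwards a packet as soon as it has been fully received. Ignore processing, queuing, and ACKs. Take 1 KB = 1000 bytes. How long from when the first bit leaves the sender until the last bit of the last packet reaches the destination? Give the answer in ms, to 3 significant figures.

Per-hop transmission t_tx = L/R = 20800/4400000 = 4.72727 ms.
Per-hop propagation t_prop = 36000000/300000000 = 120 ms.
Pipeline fill: first packet needs 4·t_tx to clear all hops; remaining 150 packets each add one t_tx.
Total = (4+151-1)·t_tx + 4·t_prop = 154·4.72727 + 4·120 = 1210 ms.

1210 ms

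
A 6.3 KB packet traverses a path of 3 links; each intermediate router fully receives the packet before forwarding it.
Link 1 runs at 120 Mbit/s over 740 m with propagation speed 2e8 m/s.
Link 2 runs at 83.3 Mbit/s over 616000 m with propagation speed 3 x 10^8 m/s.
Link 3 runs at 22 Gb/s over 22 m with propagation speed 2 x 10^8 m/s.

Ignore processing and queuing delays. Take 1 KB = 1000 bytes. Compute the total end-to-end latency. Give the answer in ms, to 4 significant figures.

3.084 ms

L = 50400 bits.
Transmission delays (L/R per hop): 0.42, 0.605042, 0.00229091 ms; sum = 1.02733 ms.
Propagation delays (d/s per hop): 0.0037, 2.05333, 0.00011 ms; sum = 2.05714 ms.
End-to-end = 3.084 ms.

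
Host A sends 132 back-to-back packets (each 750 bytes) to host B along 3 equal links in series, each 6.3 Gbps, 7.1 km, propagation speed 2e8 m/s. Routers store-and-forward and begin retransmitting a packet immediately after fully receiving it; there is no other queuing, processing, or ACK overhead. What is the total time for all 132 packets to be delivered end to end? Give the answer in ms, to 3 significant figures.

0.234 ms

Per-hop transmission t_tx = L/R = 6000/6300000000 = 0.000952381 ms.
Per-hop propagation t_prop = 7100/200000000 = 0.0355 ms.
Pipeline fill: first packet needs 3·t_tx to clear all hops; remaining 131 packets each add one t_tx.
Total = (3+132-1)·t_tx + 3·t_prop = 134·0.000952381 + 3·0.0355 = 0.234 ms.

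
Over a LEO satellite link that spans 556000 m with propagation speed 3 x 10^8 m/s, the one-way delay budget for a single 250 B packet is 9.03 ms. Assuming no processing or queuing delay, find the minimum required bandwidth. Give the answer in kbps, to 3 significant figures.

279 kbps

L = 2000 bits.
Propagation delay = 556000 / 300000000 = 1.85333 ms.
Transmission budget = 9.03 − 1.85333 = 7.17667 ms.
R ≥ L / t_tx = 2000 bits / 0.00717667 s = 279 kbps.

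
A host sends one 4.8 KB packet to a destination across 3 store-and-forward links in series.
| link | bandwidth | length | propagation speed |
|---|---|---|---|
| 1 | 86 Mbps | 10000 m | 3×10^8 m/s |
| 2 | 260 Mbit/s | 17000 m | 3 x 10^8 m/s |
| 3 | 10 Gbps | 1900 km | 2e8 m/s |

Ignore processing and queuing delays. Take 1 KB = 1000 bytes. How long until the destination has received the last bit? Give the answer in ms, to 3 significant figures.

10.2 ms

L = 38400 bits.
Transmission delays (L/R per hop): 0.446512, 0.147692, 0.00384 ms; sum = 0.598044 ms.
Propagation delays (d/s per hop): 0.0333333, 0.0566667, 9.5 ms; sum = 9.59 ms.
End-to-end = 10.2 ms.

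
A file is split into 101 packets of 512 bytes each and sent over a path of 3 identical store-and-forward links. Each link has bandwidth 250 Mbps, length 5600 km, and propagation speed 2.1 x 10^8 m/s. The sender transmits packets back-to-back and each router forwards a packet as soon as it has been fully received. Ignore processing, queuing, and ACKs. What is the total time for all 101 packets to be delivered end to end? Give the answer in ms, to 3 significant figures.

Per-hop transmission t_tx = L/R = 4096/250000000 = 0.016384 ms.
Per-hop propagation t_prop = 5600000/210000000 = 26.6667 ms.
Pipeline fill: first packet needs 3·t_tx to clear all hops; remaining 100 packets each add one t_tx.
Total = (3+101-1)·t_tx + 3·t_prop = 103·0.016384 + 3·26.6667 = 81.7 ms.

81.7 ms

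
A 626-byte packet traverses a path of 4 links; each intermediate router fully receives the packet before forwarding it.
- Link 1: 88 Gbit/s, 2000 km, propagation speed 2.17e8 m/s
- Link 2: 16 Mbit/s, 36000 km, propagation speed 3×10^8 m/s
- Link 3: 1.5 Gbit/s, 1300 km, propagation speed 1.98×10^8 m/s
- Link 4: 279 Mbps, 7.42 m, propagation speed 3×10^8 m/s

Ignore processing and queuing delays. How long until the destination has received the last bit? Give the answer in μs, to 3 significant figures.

136000 μs

L = 626 × 8 = 5008 bits.
Transmission delays (L/R per hop): 0.0569091, 313, 3.33867, 17.9498 μs; sum = 334.345 μs.
Propagation delays (d/s per hop): 9216.59, 120000, 6565.66, 0.0247333 μs; sum = 135782 μs.
End-to-end = 136000 μs.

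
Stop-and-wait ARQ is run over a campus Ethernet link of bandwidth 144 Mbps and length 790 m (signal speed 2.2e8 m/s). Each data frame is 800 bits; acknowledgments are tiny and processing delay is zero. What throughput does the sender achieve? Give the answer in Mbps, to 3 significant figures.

62.8 Mbps

t_tx = L/R = 800/144000000 = 5.55556e-06 s.
t_prop = 790/2.2e+08 = 3.59091e-06 s; RTT = 7.18182e-06 s.
Cycle = t_tx + RTT = 1.27374e-05 s.
Throughput = L / cycle = 800 / 1.27374e-05 = 62.8 Mbps.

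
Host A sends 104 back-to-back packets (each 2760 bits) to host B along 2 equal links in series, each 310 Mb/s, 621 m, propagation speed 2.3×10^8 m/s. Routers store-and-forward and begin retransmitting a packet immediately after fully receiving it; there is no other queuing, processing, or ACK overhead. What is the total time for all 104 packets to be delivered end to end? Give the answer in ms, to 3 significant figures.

0.940 ms

Per-hop transmission t_tx = L/R = 2760/310000000 = 0.00890323 ms.
Per-hop propagation t_prop = 621/2.3e+08 = 0.0027 ms.
Pipeline fill: first packet needs 2·t_tx to clear all hops; remaining 103 packets each add one t_tx.
Total = (2+104-1)·t_tx + 2·t_prop = 105·0.00890323 + 2·0.0027 = 0.940 ms.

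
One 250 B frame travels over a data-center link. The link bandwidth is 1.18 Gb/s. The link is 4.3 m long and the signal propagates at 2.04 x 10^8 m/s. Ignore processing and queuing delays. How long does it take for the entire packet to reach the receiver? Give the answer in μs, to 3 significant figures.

L = 250 × 8 = 2000 bits.
Transmission delay = L/R = 2000 / 1180000000 = 1.69492 μs.
Propagation delay = d/s = 4.3 m / 204000000 m/s = 0.0210784 μs.
Total = 1.72 μs.

1.72 μs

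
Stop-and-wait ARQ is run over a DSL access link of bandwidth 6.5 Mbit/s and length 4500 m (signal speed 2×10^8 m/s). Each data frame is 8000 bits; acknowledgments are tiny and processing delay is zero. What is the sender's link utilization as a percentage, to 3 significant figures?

96.5 %

t_tx = L/R = 8000/6500000 = 0.00123077 s.
t_prop = 4500/200000000 = 2.25e-05 s; RTT = 4.5e-05 s.
Cycle = t_tx + RTT = 0.00127577 s.
Utilization = t_tx / cycle = 0.00123077/0.00127577 = 96.5 %.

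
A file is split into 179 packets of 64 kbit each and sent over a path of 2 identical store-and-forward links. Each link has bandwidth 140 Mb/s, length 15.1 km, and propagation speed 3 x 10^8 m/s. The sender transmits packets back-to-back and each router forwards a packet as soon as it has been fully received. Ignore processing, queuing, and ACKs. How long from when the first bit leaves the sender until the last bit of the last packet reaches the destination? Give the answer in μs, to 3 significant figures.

82400 μs

Per-hop transmission t_tx = L/R = 64000/140000000 = 457.143 μs.
Per-hop propagation t_prop = 15100/300000000 = 50.3333 μs.
Pipeline fill: first packet needs 2·t_tx to clear all hops; remaining 178 packets each add one t_tx.
Total = (2+179-1)·t_tx + 2·t_prop = 180·457.143 + 2·50.3333 = 82400 μs.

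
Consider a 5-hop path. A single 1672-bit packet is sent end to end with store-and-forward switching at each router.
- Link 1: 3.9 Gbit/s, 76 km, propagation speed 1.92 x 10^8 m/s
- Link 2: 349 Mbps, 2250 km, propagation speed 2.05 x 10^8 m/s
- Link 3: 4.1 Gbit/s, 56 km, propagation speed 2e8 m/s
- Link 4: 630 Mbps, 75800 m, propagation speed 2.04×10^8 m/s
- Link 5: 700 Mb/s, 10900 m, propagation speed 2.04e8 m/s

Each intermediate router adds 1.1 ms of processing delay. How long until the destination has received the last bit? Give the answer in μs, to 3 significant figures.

Transmission delays (L/R per hop): 0.428718, 4.79083, 0.407805, 2.65397, 2.38857 μs; sum = 10.6699 μs.
Propagation delays (d/s per hop): 395.833, 10975.6, 280, 371.569, 53.4314 μs; sum = 12076.4 μs.
Processing at 4 router(s): 4 × 1.1 ms = 4400 μs.
End-to-end = 16500 μs.

16500 μs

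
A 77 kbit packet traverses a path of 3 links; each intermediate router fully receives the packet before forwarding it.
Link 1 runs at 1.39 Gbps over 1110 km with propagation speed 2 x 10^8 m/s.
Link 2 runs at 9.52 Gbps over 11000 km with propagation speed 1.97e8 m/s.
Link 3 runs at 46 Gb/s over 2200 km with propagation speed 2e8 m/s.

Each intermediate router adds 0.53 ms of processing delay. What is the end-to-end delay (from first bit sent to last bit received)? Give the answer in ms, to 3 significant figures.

73.5 ms

L = 77000 bits.
Transmission delays (L/R per hop): 0.0553957, 0.00808824, 0.00167391 ms; sum = 0.0651578 ms.
Propagation delays (d/s per hop): 5.55, 55.8376, 11 ms; sum = 72.3876 ms.
Processing at 2 router(s): 2 × 0.53 ms = 1.06 ms.
End-to-end = 73.5 ms.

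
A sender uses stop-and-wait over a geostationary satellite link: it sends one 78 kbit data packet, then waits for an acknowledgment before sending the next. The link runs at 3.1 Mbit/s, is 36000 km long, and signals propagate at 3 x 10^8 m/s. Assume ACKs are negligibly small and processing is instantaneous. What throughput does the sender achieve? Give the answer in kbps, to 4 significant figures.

t_tx = L/R = 78000/3100000 = 0.0251613 s.
t_prop = 36000000/300000000 = 0.12 s; RTT = 0.24 s.
Cycle = t_tx + RTT = 0.265161 s.
Throughput = L / cycle = 78000 / 0.265161 = 294.2 kbps.

294.2 kbps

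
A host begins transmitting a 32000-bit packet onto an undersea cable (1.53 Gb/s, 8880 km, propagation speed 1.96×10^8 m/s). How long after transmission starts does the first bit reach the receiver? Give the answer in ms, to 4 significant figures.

First bit experiences only propagation delay: d/s = 8880000/196000000 = 45.31 ms.

45.31 ms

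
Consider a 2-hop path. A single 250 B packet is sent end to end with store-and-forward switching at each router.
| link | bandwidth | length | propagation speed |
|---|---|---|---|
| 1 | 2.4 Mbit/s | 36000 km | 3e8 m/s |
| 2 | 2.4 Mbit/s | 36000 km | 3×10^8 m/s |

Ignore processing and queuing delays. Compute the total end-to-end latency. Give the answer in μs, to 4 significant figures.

L = 250 × 8 = 2000 bits.
Transmission delay per hop = L/R = 2000/2400000 = 833.333 μs; 2 hops → 1666.67 μs.
Propagation delays (d/s per hop): 120000, 120000 μs; sum = 240000 μs.
End-to-end = 241700 μs.

241700 μs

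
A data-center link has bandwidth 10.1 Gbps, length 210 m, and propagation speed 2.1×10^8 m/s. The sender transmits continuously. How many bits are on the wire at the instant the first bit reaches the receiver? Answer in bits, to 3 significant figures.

10100 bits

Propagation delay = 210 / 210000000 = 1e-06 s.
BDP = R × t_prop = 10100000000 × 1e-06 = 10100 bits.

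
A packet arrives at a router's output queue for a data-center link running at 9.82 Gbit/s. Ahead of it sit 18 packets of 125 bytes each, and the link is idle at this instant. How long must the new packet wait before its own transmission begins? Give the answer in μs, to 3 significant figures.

1.83 μs

Each queued packet: L/R = 1000/9820000000 = 0.101833 μs.
18 queued → 1.83299 μs.
Queuing delay = 1.83 μs.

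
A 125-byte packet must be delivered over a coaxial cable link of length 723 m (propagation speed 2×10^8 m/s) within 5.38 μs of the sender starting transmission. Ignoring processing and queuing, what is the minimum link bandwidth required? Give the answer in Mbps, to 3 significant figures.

567 Mbps

L = 1000 bits.
Propagation delay = 723 / 200000000 = 3.615 μs.
Transmission budget = 5.38 − 3.615 = 1.765 μs.
R ≥ L / t_tx = 1000 bits / 1.765e-06 s = 567 Mbps.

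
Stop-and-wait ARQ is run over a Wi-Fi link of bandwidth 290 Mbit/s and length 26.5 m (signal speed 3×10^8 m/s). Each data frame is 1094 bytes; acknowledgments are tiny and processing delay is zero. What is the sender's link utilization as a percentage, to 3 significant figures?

t_tx = L/R = 8752/290000000 = 3.01793e-05 s.
t_prop = 26.5/300000000 = 8.83333e-08 s; RTT = 1.76667e-07 s.
Cycle = t_tx + RTT = 3.0356e-05 s.
Utilization = t_tx / cycle = 3.01793e-05/3.0356e-05 = 99.4 %.

99.4 %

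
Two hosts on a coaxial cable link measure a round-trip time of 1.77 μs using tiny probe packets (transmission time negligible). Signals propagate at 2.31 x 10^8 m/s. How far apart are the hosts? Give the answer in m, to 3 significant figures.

204 m

One-way propagation = RTT/2 = 0.885 μs.
d = s × t = 231000000 × 8.85e-07 = 204 m.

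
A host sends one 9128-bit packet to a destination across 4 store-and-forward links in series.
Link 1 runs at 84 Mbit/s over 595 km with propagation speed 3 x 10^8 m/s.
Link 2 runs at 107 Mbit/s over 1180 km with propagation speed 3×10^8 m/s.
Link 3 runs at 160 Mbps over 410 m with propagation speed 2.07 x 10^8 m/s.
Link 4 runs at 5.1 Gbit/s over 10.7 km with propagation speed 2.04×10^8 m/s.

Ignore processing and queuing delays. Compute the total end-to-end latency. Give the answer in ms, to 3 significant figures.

Transmission delays (L/R per hop): 0.108667, 0.0853084, 0.05705, 0.0017898 ms; sum = 0.252815 ms.
Propagation delays (d/s per hop): 1.98333, 3.93333, 0.00198068, 0.052451 ms; sum = 5.9711 ms.
End-to-end = 6.22 ms.

6.22 ms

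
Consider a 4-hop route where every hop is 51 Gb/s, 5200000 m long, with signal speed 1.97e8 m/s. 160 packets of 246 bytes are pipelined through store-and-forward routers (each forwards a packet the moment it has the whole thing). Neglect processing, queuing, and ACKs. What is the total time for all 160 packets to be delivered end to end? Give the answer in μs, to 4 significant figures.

105600 μs

Per-hop transmission t_tx = L/R = 1968/51000000000 = 0.0385882 μs.
Per-hop propagation t_prop = 5200000/197000000 = 26395.9 μs.
Pipeline fill: first packet needs 4·t_tx to clear all hops; remaining 159 packets each add one t_tx.
Total = (4+160-1)·t_tx + 4·t_prop = 163·0.0385882 + 4·26395.9 = 105600 μs.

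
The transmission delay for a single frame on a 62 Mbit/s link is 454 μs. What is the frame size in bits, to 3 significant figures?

L = R × t_tx = 62000000 b/s × 0.000454 s = 28148 bits.

28100 bits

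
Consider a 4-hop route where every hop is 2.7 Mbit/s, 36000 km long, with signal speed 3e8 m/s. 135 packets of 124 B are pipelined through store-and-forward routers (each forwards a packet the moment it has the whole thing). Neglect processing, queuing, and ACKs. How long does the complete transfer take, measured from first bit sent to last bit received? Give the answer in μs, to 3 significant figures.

531000 μs

Per-hop transmission t_tx = L/R = 992/2700000 = 367.407 μs.
Per-hop propagation t_prop = 36000000/300000000 = 120000 μs.
Pipeline fill: first packet needs 4·t_tx to clear all hops; remaining 134 packets each add one t_tx.
Total = (4+135-1)·t_tx + 4·t_prop = 138·367.407 + 4·120000 = 531000 μs.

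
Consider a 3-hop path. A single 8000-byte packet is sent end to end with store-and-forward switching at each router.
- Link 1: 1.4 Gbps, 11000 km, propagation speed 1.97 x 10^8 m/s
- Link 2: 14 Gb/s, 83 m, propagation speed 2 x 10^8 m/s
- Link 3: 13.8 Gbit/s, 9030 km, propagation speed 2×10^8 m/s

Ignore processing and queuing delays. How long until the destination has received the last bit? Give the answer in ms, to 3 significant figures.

101 ms

L = 8000 × 8 = 64000 bits.
Transmission delays (L/R per hop): 0.0457143, 0.00457143, 0.00463768 ms; sum = 0.0549234 ms.
Propagation delays (d/s per hop): 55.8376, 0.000415, 45.15 ms; sum = 100.988 ms.
End-to-end = 101 ms.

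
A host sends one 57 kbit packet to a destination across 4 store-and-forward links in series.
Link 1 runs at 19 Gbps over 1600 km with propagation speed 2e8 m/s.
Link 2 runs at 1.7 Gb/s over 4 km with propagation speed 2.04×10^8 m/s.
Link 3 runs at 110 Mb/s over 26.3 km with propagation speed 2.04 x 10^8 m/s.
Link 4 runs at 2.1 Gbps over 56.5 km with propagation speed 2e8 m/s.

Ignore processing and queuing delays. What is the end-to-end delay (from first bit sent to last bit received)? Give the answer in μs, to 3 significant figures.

9010 μs

L = 57000 bits.
Transmission delays (L/R per hop): 3, 33.5294, 518.182, 27.1429 μs; sum = 581.854 μs.
Propagation delays (d/s per hop): 8000, 19.6078, 128.922, 282.5 μs; sum = 8431.03 μs.
End-to-end = 9010 μs.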